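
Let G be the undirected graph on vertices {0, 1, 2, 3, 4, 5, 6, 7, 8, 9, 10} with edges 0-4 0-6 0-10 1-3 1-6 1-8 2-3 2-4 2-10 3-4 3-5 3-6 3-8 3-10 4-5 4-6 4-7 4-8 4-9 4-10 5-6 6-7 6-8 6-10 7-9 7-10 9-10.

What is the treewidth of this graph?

A width-3 tree decomposition is:
Bags: B1 = {3, 4, 6, 10}  B2 = {4, 6, 7, 10}  B3 = {0, 4, 6, 10}  B4 = {2, 3, 4, 10}  B5 = {3, 4, 6, 8}  B6 = {1, 3, 6, 8}  B7 = {3, 4, 5, 6}  B8 = {4, 7, 9, 10}
Tree: B1–B2, B1–B3, B1–B4, B1–B5, B5–B6, B1–B7, B2–B8
Each bag holds 4 vertices, so the decomposition has width 3, which upper-bounds the treewidth. On the other hand G contains the 4-clique {1, 3, 6, 8}. A clique must lie in a single bag of any decomposition, so no decomposition can have width below 3. Therefore the treewidth is 3.

3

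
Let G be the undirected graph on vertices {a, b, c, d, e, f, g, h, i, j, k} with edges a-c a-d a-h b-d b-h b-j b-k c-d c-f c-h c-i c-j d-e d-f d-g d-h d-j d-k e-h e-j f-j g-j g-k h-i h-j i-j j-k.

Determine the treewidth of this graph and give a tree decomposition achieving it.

Each bag holds 4 vertices, so the decomposition has width 3, which upper-bounds the treewidth. Conversely, {d, g, j, k} is a clique of size 4, and the vertices of any clique must share a bag in every tree decomposition; so some bag has ≥ 4 vertices and tw(G) ≥ 3. Hence tw(G) = 3 exactly.

Treewidth 3.
Bags: B1 = {c, d, h, j}  B2 = {a, c, d, h}  B3 = {c, h, i, j}  B4 = {b, d, h, j}  B5 = {c, d, f, j}  B6 = {d, e, h, j}  B7 = {b, d, j, k}  B8 = {d, g, j, k}
Tree: B1–B2, B1–B3, B1–B4, B1–B5, B4–B6, B4–B7, B7–B8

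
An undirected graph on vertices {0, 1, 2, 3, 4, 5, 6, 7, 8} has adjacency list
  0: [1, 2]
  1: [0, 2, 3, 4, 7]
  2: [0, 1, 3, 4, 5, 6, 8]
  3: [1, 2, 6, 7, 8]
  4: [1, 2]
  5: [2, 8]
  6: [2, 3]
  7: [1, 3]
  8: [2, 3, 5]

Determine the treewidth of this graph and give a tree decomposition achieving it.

Treewidth 2.
Bags: B1 = {1, 2, 4}  B2 = {1, 2, 3}  B3 = {2, 3, 8}  B4 = {2, 5, 8}  B5 = {1, 3, 7}  B6 = {0, 1, 2}  B7 = {2, 3, 6}
Tree: B1–B2, B2–B3, B3–B4, B2–B5, B1–B6, B2–B7

Every bag has size at most 3, so the width is 3 − 1 = 2 and tw(G) ≤ 2. For the lower bound, the 3 vertices {2, 3, 8} are pairwise adjacent, and any tree decomposition puts a clique entirely inside one bag — forcing width ≥ 2. Combining the bounds, tw(G) = 2.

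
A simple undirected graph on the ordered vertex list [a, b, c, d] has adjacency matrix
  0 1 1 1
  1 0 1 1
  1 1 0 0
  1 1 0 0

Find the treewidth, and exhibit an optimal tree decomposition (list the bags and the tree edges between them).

Each bag holds 3 vertices, so the decomposition has width 2, which upper-bounds the treewidth. For the lower bound, the 3 vertices {a, b, d} are pairwise adjacent, and any tree decomposition puts a clique entirely inside one bag — forcing width ≥ 2. Hence tw(G) = 2 exactly.

Treewidth 2.
One optimal decomposition is:
Bags: B1 = {a, b, c}  B2 = {a, b, d}
Tree: B1–B2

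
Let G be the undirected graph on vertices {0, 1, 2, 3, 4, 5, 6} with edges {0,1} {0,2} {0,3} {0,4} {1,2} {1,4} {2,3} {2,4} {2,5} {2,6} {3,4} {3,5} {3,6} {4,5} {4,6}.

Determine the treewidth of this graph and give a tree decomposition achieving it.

Each bag holds 4 vertices, so the decomposition has width 3, which upper-bounds the treewidth. For the lower bound, the 4 vertices {0, 1, 2, 4} are pairwise adjacent, and any tree decomposition puts a clique entirely inside one bag — forcing width ≥ 3. Hence tw(G) = 3 exactly.

Treewidth 3.
One such decomposition:
Bags: B1 = {2, 3, 4, 6}  B2 = {0, 2, 3, 4}  B3 = {2, 3, 4, 5}  B4 = {0, 1, 2, 4}
Tree: B1–B2, B2–B3, B2–B4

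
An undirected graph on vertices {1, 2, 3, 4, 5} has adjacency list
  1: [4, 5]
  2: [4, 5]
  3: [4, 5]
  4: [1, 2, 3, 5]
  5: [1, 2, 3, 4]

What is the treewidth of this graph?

2

A width-2 tree decomposition is:
Bags: B1 = {3, 4, 5}  B2 = {2, 4, 5}  B3 = {1, 4, 5}
Tree: B1–B2, B1–B3
The largest bag has 3 vertices, giving width 2; this decomposition certifies tw(G) ≤ 2. For the lower bound, the 3 vertices {1, 4, 5} are pairwise adjacent, and any tree decomposition puts a clique entirely inside one bag — forcing width ≥ 2. Combining the bounds, tw(G) = 2.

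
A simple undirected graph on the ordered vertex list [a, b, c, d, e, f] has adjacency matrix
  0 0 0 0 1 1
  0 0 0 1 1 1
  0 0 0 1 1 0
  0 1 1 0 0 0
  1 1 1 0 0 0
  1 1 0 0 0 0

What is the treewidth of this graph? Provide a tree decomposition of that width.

Treewidth 2.
Bags: B1 = {a, e, f}  B2 = {b, e, f}  B3 = {b, c, e}  B4 = {b, c, d}
Tree: B1–B2, B2–B3, B3–B4

Every bag has size at most 3, so the width is 3 − 1 = 2 and tw(G) ≤ 2. The edges a–f–b–e–a form a cycle, so G is not a tree and its treewidth is at least 2. Combining the bounds, tw(G) = 2.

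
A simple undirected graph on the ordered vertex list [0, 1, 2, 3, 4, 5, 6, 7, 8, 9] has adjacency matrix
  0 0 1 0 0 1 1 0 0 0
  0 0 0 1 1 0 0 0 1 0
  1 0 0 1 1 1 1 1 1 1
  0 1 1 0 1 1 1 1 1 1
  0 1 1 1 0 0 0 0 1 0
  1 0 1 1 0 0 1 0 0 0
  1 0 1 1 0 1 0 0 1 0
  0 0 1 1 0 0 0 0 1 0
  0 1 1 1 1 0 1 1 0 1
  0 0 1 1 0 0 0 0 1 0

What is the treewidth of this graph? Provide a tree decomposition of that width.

Treewidth 3.
One such decomposition:
Bags: B1 = {2, 3, 4, 8}  B2 = {2, 3, 7, 8}  B3 = {2, 3, 6, 8}  B4 = {1, 3, 4, 8}  B5 = {2, 3, 5, 6}  B6 = {2, 3, 8, 9}  B7 = {0, 2, 5, 6}
Tree: B1–B2, B1–B3, B1–B4, B3–B5, B3–B6, B5–B7

Every bag has size at most 4, so the width is 4 − 1 = 3 and tw(G) ≤ 3. Conversely, {1, 3, 4, 8} is a clique of size 4, and the vertices of any clique must share a bag in every tree decomposition; so some bag has ≥ 4 vertices and tw(G) ≥ 3. Therefore the treewidth is 3.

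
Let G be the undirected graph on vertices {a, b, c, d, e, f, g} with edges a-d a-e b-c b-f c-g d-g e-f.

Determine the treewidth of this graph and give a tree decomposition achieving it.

Each bag holds 3 vertices, so the decomposition has width 2, which upper-bounds the treewidth. Since g–d–a–e–f–b–c–g is a cycle in G, G is not acyclic. Forests are exactly the graphs of treewidth ≤ 1, so tw(G) ≥ 2. Hence tw(G) = 2 exactly.

Treewidth 2.
One such decomposition:
Bags: B1 = {a, d, g}  B2 = {a, e, g}  B3 = {e, f, g}  B4 = {b, f, g}  B5 = {b, c, g}
Tree: B1–B2, B2–B3, B3–B4, B4–B5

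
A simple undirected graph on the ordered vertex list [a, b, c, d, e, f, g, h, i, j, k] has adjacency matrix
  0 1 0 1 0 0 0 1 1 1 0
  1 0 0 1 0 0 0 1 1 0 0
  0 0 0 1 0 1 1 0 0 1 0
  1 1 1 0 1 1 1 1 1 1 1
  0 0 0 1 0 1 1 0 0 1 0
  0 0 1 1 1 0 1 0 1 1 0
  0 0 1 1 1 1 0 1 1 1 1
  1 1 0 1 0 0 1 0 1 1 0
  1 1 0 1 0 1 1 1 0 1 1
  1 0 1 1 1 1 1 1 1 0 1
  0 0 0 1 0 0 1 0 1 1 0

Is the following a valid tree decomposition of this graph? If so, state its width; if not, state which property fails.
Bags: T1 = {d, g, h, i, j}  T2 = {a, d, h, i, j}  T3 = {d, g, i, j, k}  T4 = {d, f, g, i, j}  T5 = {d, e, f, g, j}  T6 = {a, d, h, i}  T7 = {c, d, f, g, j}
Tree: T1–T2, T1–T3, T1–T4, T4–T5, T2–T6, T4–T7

A tree decomposition must satisfy three properties: every vertex lies in some bag; for every edge, both endpoints lie together in some bag; and for every vertex, the bags containing it form a connected subtree. Here vertex b appears in no bag, so the decomposition is invalid.

No — vertex b appears in no bag.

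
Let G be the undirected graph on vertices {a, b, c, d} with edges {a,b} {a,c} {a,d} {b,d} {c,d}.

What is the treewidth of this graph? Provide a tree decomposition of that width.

The largest bag has 3 vertices, giving width 2; this decomposition certifies tw(G) ≤ 2. On the other hand G contains the 3-clique {a, c, d}. A clique must lie in a single bag of any decomposition, so no decomposition can have width below 2. The upper and lower bounds meet at 2, so that is the treewidth.

Treewidth 2.
One optimal decomposition is:
Bags: B1 = {a, c, d}  B2 = {a, b, d}
Tree: B1–B2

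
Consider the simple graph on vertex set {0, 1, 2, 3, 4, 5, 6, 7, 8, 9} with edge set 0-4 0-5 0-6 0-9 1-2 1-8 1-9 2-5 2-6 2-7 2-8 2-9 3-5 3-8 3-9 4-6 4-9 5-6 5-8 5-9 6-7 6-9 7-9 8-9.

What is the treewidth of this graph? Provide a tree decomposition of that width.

Treewidth 3.
One such decomposition:
Bags: B1 = {1, 2, 8, 9}  B2 = {2, 5, 8, 9}  B3 = {2, 5, 6, 9}  B4 = {0, 5, 6, 9}  B5 = {3, 5, 8, 9}  B6 = {2, 6, 7, 9}  B7 = {0, 4, 6, 9}
Tree: B1–B2, B2–B3, B3–B4, B2–B5, B3–B6, B4–B7

Each bag holds 4 vertices, so the decomposition has width 3, which upper-bounds the treewidth. Conversely, {0, 4, 6, 9} is a clique of size 4, and the vertices of any clique must share a bag in every tree decomposition; so some bag has ≥ 4 vertices and tw(G) ≥ 3. Therefore the treewidth is 3.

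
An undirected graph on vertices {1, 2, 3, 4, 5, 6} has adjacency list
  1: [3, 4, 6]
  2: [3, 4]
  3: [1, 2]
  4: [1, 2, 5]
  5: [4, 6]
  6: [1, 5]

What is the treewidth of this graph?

A width-2 tree decomposition is:
Bags: B1 = {4, 5, 6}  B2 = {1, 4, 6}  B3 = {1, 2, 4}  B4 = {1, 2, 3}
Tree: B1–B2, B2–B3, B3–B4
Every bag has size at most 3, so the width is 3 − 1 = 2 and tw(G) ≤ 2. Since 5–6–1–4–5 is a cycle in G, G is not acyclic. Forests are exactly the graphs of treewidth ≤ 1, so tw(G) ≥ 2. Combining the bounds, tw(G) = 2.

2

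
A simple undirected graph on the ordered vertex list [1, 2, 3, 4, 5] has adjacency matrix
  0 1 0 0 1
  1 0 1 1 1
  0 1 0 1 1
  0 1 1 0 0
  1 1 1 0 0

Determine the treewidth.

A width-2 tree decomposition is:
Bags: B1 = {2, 3, 5}  B2 = {1, 2, 5}  B3 = {2, 3, 4}
Tree: B1–B2, B1–B3
Each bag holds 3 vertices, so the decomposition has width 2, which upper-bounds the treewidth. On the other hand G contains the 3-clique {1, 2, 5}. A clique must lie in a single bag of any decomposition, so no decomposition can have width below 2. Hence tw(G) = 2 exactly.

2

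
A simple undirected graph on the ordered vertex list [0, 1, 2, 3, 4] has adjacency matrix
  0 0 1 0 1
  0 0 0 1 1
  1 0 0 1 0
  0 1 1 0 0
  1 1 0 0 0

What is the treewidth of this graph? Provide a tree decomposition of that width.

Each bag holds 3 vertices, so the decomposition has width 2, which upper-bounds the treewidth. For the lower bound, G contains the cycle 1–3–2–0–4–1, so G is not a forest; only forests have treewidth ≤ 1, hence tw(G) ≥ 2. Therefore the treewidth is 2.

Treewidth 2.
Bags: B1 = {1, 2, 3}  B2 = {0, 1, 2}  B3 = {0, 1, 4}
Tree: B1–B2, B2–B3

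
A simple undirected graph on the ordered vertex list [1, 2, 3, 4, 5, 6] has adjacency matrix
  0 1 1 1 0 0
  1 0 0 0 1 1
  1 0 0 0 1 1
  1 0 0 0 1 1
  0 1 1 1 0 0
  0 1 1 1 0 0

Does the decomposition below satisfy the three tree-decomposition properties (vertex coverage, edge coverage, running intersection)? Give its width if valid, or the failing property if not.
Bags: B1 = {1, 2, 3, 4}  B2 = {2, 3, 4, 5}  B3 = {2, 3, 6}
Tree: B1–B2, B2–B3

A tree decomposition must satisfy three properties: every vertex lies in some bag; for every edge, both endpoints lie together in some bag; and for every vertex, the bags containing it form a connected subtree. Here edge (4,6) lies in no bag, so the decomposition is invalid.

No — edge (4,6) lies in no bag.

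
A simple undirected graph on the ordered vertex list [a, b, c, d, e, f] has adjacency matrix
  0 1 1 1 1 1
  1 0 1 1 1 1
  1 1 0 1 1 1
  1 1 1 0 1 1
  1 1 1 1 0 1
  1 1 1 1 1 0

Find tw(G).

5

A width-5 tree decomposition is:
Bags: B1 = {a, b, c, d, e, f}
Tree: (single bag)
A single bag containing all 6 vertices is trivially a valid decomposition of width 5. On the other hand G contains the 6-clique {a, b, c, d, e, f}. A clique must lie in a single bag of any decomposition, so no decomposition can have width below 5. Hence tw(G) = 5 exactly.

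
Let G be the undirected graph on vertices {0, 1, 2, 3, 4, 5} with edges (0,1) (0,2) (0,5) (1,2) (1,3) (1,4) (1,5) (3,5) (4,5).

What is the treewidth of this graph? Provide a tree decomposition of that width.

The largest bag has 3 vertices, giving width 2; this decomposition certifies tw(G) ≤ 2. Conversely, {0, 1, 2} is a clique of size 3, and the vertices of any clique must share a bag in every tree decomposition; so some bag has ≥ 3 vertices and tw(G) ≥ 2. Combining the bounds, tw(G) = 2.

Treewidth 2.
Bags: B1 = {0, 1, 5}  B2 = {1, 3, 5}  B3 = {1, 4, 5}  B4 = {0, 1, 2}
Tree: B1–B2, B2–B3, B1–B4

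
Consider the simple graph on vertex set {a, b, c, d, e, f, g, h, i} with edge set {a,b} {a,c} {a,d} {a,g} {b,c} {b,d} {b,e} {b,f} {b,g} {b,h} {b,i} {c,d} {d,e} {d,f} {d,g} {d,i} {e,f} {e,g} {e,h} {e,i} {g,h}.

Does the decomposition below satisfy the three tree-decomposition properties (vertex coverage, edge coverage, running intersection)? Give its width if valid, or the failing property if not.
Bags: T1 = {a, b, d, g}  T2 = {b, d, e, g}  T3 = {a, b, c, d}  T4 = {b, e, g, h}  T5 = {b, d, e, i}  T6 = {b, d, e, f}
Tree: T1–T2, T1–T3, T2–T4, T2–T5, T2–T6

Vertex coverage: the bags together contain {a, b, c, d, e, f, g, h, i}, the full vertex set. Edge coverage: each edge of G has both endpoints in at least one bag. Running intersection: for every vertex, the bags containing it form a connected subtree. All three properties hold, so this is a valid tree decomposition of width max|bag| − 1 = 3, and hence tw(G) ≤ 3.

Yes; width 3.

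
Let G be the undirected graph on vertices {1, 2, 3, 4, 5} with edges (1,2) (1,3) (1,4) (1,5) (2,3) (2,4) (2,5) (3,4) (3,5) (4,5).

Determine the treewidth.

A width-4 tree decomposition is:
Bags: B1 = {1, 2, 3, 4, 5}
Tree: (single bag)
A single bag containing all 5 vertices is trivially a valid decomposition of width 4. Conversely, {1, 2, 3, 4, 5} is a clique of size 5, and the vertices of any clique must share a bag in every tree decomposition; so some bag has ≥ 5 vertices and tw(G) ≥ 4. Therefore the treewidth is 4.

4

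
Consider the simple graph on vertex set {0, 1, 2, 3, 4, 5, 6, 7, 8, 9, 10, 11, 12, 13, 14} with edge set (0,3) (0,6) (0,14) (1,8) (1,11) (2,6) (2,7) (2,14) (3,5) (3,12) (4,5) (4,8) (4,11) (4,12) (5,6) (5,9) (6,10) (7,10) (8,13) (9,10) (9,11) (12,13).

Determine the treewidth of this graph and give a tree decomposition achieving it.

Each bag holds 4 vertices, so the decomposition has width 3, which upper-bounds the treewidth. For the lower bound: the 4 vertex sets {2,7,14}, {10}, {6}, {0,3,5,9} are disjoint, each induces a connected subgraph, and every pair is joined by at least one edge of G. Contracting each set to a single vertex therefore yields K_{4} as a minor, and since treewidth is minor-monotone, tw(G) ≥ tw(K_{4}) = 3. Hence tw(G) = 3 exactly.

Treewidth 3.
One such decomposition:
Bags: B1 = {2, 7, 10, 14}  B2 = {2, 6, 10, 14}  B3 = {0, 6, 10, 14}  B4 = {0, 6, 9, 10}  B5 = {0, 5, 6, 9}  B6 = {0, 3, 5, 9}  B7 = {3, 5, 9, 11}  B8 = {3, 4, 5, 11}  B9 = {3, 4, 11, 12}  B10 = {1, 4, 11, 12}  B11 = {1, 4, 8, 12}  B12 = {1, 8, 12, 13}
Tree: B1–B2, B2–B3, B3–B4, B4–B5, B5–B6, B6–B7, B7–B8, B8–B9, B9–B10, B10–B11, B11–B12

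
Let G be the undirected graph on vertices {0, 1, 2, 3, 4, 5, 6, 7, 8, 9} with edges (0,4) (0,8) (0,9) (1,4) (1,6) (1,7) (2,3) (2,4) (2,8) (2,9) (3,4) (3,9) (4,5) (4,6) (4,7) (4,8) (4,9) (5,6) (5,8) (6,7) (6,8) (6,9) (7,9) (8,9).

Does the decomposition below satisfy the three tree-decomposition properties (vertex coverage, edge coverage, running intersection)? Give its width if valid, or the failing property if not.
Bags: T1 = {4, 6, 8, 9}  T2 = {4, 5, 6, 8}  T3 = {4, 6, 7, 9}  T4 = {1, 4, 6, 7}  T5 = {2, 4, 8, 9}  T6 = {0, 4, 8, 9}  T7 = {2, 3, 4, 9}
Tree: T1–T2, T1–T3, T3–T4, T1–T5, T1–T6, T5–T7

Yes; width 3.

Vertex coverage: the bags together contain {0, 1, 2, 3, 4, 5, 6, 7, 8, 9}, the full vertex set. Edge coverage: each edge of G has both endpoints in at least one bag. Running intersection: for every vertex, the bags containing it form a connected subtree. All three properties hold, so this is a valid tree decomposition of width max|bag| − 1 = 3, and hence tw(G) ≤ 3.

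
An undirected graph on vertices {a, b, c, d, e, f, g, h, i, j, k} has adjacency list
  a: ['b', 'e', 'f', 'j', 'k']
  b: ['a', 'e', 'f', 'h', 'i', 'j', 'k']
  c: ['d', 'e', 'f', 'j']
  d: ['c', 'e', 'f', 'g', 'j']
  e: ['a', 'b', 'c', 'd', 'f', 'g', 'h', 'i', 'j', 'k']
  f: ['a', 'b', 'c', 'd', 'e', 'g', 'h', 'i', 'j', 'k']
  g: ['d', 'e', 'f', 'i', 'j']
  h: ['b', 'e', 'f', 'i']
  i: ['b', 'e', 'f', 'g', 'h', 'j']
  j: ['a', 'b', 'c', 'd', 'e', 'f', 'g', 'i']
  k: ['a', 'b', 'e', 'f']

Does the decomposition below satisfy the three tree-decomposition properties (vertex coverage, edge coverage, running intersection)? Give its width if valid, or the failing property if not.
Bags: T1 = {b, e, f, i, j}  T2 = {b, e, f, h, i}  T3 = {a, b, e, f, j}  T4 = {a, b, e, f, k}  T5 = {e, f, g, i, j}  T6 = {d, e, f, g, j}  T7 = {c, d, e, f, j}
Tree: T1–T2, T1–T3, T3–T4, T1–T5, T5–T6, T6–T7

Vertex coverage: the bags together contain {a, b, c, d, e, f, g, h, i, j, k}, the full vertex set. Edge coverage: each edge of G has both endpoints in at least one bag. Running intersection: for every vertex, the bags containing it form a connected subtree. All three properties hold, so this is a valid tree decomposition of width max|bag| − 1 = 4, and hence tw(G) ≤ 4.

Yes; width 4.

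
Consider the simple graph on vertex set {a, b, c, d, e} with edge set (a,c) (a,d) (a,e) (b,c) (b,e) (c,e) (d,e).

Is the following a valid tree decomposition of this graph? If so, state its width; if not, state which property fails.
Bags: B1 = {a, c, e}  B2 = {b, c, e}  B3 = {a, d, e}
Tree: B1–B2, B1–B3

Yes; width 2.

Every vertex of G appears in some bag (union = {a, b, c, d, e}); every edge is covered by a bag; and for each vertex v the set of bags containing v is connected in the bag tree. The decomposition is therefore valid. The largest bag has 3 vertices, so the width is 2.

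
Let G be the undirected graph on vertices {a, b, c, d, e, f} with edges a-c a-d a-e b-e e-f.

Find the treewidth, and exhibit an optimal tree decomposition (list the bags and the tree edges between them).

Treewidth 1.
One optimal decomposition is:
Bags: B1 = {b, e}  B2 = {e, f}  B3 = {a, e}  B4 = {a, d}  B5 = {a, c}
Tree: B1–B2, B1–B3, B3–B4, B3–B5

The largest bag has 2 vertices, giving width 1; this decomposition certifies tw(G) ≤ 1. Any graph with an edge has treewidth ≥ 1, and G has the edge b–e. Hence tw(G) = 1 exactly.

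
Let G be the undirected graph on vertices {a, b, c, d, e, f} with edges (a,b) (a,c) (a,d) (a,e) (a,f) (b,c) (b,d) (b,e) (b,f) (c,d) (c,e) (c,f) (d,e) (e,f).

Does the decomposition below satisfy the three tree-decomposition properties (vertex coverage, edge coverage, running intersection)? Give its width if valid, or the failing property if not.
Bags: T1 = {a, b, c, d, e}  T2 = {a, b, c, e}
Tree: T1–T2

No — vertex f appears in no bag.

A tree decomposition must satisfy three properties: every vertex lies in some bag; for every edge, both endpoints lie together in some bag; and for every vertex, the bags containing it form a connected subtree. Here vertex f appears in no bag, so the decomposition is invalid.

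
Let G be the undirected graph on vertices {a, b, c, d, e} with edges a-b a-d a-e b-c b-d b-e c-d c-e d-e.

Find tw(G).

3

A width-3 tree decomposition is:
Bags: B1 = {a, b, d, e}  B2 = {b, c, d, e}
Tree: B1–B2
Each bag holds 4 vertices, so the decomposition has width 3, which upper-bounds the treewidth. On the other hand G contains the 4-clique {b, c, d, e}. A clique must lie in a single bag of any decomposition, so no decomposition can have width below 3. The upper and lower bounds meet at 3, so that is the treewidth.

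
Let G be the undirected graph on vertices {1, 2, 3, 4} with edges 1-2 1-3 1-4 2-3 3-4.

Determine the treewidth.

A width-2 tree decomposition is:
Bags: B1 = {1, 2, 3}  B2 = {1, 3, 4}
Tree: B1–B2
The largest bag has 3 vertices, giving width 2; this decomposition certifies tw(G) ≤ 2. Conversely, {1, 2, 3} is a clique of size 3, and the vertices of any clique must share a bag in every tree decomposition; so some bag has ≥ 3 vertices and tw(G) ≥ 2. Therefore the treewidth is 2.

2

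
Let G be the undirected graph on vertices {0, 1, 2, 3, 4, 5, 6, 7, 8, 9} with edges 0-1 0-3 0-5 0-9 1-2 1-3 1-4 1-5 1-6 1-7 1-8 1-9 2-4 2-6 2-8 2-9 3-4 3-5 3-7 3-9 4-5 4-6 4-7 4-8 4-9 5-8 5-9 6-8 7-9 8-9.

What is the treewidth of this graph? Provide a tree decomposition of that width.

Treewidth 4.
Bags: B1 = {1, 4, 5, 8, 9}  B2 = {1, 3, 4, 5, 9}  B3 = {1, 2, 4, 8, 9}  B4 = {0, 1, 3, 5, 9}  B5 = {1, 3, 4, 7, 9}  B6 = {1, 2, 4, 6, 8}
Tree: B1–B2, B1–B3, B2–B4, B2–B5, B3–B6

Each bag holds 5 vertices, so the decomposition has width 4, which upper-bounds the treewidth. For the lower bound, the 5 vertices {0, 1, 3, 5, 9} are pairwise adjacent, and any tree decomposition puts a clique entirely inside one bag — forcing width ≥ 4. Therefore the treewidth is 4.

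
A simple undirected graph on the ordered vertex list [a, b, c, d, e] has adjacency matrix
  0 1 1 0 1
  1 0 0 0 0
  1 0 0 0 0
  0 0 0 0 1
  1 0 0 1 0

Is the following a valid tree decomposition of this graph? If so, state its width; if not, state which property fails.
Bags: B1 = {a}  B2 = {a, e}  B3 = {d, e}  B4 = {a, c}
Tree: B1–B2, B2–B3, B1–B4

No — vertex b appears in no bag.

A tree decomposition must satisfy three properties: every vertex lies in some bag; for every edge, both endpoints lie together in some bag; and for every vertex, the bags containing it form a connected subtree. Here vertex b appears in no bag, so the decomposition is invalid.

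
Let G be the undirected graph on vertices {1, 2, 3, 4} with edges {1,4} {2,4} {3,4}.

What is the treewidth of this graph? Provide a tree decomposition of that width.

Treewidth 1.
One optimal decomposition is:
Bags: B1 = {3, 4}  B2 = {1, 4}  B3 = {2, 4}
Tree: B1–B2, B1–B3

Each bag holds 2 vertices, so the decomposition has width 1, which upper-bounds the treewidth. Since G has at least one edge (e.g. 3–4), it is not an edgeless graph, so tw(G) ≥ 1. Hence tw(G) = 1 exactly.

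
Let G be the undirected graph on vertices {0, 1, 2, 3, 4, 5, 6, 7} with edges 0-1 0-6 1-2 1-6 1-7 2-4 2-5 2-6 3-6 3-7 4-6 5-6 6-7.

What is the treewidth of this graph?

2

A width-2 tree decomposition is:
Bags: B1 = {1, 2, 6}  B2 = {0, 1, 6}  B3 = {2, 5, 6}  B4 = {1, 6, 7}  B5 = {2, 4, 6}  B6 = {3, 6, 7}
Tree: B1–B2, B1–B3, B2–B4, B1–B5, B4–B6
Each bag holds 3 vertices, so the decomposition has width 2, which upper-bounds the treewidth. For the lower bound, the 3 vertices {0, 1, 6} are pairwise adjacent, and any tree decomposition puts a clique entirely inside one bag — forcing width ≥ 2. Therefore the treewidth is 2.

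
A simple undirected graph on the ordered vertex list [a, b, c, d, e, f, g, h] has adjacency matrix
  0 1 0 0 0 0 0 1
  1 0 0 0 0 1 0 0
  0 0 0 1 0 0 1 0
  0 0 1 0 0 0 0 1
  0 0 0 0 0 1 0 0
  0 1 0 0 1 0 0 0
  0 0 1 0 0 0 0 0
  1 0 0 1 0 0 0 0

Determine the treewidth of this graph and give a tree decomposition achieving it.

Every bag has size at most 2, so the width is 2 − 1 = 1 and tw(G) ≤ 1. Since G has at least one edge (e.g. g–c), it is not an edgeless graph, so tw(G) ≥ 1. Therefore the treewidth is 1.

Treewidth 1.
One optimal decomposition is:
Bags: B1 = {c, g}  B2 = {c, d}  B3 = {d, h}  B4 = {a, h}  B5 = {a, b}  B6 = {b, f}  B7 = {e, f}
Tree: B1–B2, B2–B3, B3–B4, B4–B5, B5–B6, B6–B7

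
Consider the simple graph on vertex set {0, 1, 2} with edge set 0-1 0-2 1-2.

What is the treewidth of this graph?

2

A width-2 tree decomposition is:
Bags: B1 = {0, 1, 2}
Tree: (single bag)
With just one bag of size 3, the width is 3 − 1 = 2, so tw(G) ≤ 2. For the lower bound, the 3 vertices {0, 1, 2} are pairwise adjacent, and any tree decomposition puts a clique entirely inside one bag — forcing width ≥ 2. Combining the bounds, tw(G) = 2.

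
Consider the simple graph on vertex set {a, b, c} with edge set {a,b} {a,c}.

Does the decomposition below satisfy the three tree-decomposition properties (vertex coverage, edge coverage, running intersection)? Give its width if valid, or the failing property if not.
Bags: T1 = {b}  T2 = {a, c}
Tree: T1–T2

No — edge (a,b) lies in no bag.

A tree decomposition must satisfy three properties: every vertex lies in some bag; for every edge, both endpoints lie together in some bag; and for every vertex, the bags containing it form a connected subtree. Here edge (a,b) lies in no bag, so the decomposition is invalid.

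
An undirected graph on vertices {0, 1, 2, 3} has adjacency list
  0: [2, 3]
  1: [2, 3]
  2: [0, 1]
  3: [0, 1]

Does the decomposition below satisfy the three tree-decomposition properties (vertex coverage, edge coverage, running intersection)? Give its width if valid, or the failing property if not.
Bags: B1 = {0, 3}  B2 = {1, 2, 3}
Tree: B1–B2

No — edge (2,0) lies in no bag.

A tree decomposition must satisfy three properties: every vertex lies in some bag; for every edge, both endpoints lie together in some bag; and for every vertex, the bags containing it form a connected subtree. Here edge (2,0) lies in no bag, so the decomposition is invalid.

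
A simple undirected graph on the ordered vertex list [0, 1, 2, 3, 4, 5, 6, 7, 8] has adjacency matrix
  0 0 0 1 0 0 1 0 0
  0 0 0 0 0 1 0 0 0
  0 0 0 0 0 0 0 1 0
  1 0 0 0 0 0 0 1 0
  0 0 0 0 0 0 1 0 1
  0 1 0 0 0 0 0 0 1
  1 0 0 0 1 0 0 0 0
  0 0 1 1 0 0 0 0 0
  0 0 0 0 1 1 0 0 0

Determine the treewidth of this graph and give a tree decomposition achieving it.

Treewidth 1.
Bags: B1 = {2, 7}  B2 = {3, 7}  B3 = {0, 3}  B4 = {0, 6}  B5 = {4, 6}  B6 = {4, 8}  B7 = {5, 8}  B8 = {1, 5}
Tree: B1–B2, B2–B3, B3–B4, B4–B5, B5–B6, B6–B7, B7–B8

Every bag has size at most 2, so the width is 2 − 1 = 1 and tw(G) ≤ 1. G has an edge, so its treewidth is at least 1. Therefore the treewidth is 1.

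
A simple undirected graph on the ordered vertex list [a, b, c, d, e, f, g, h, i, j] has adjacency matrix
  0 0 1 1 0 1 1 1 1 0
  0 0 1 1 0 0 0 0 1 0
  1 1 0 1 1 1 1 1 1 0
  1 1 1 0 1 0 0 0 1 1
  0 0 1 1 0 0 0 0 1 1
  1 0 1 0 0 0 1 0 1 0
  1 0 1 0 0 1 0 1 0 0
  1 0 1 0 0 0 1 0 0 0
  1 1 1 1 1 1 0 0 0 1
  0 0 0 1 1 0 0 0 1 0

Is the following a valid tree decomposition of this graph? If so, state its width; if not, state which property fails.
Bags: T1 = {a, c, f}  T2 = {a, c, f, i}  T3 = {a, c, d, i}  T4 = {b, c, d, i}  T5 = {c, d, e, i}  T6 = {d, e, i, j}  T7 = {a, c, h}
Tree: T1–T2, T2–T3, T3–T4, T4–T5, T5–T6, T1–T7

No — vertex g appears in no bag.

A tree decomposition must satisfy three properties: every vertex lies in some bag; for every edge, both endpoints lie together in some bag; and for every vertex, the bags containing it form a connected subtree. Here vertex g appears in no bag, so the decomposition is invalid.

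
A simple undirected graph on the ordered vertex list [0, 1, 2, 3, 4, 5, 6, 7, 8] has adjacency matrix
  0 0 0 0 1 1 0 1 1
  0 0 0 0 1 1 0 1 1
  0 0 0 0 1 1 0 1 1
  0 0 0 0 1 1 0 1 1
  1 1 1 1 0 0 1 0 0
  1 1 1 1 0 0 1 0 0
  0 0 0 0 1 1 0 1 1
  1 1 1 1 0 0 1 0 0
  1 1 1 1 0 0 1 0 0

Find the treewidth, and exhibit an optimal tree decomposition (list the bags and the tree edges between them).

Treewidth 4.
One optimal decomposition is:
Bags: B1 = {2, 4, 5, 7, 8}  B2 = {0, 4, 5, 7, 8}  B3 = {1, 4, 5, 7, 8}  B4 = {4, 5, 6, 7, 8}  B5 = {3, 4, 5, 7, 8}
Tree: B1–B2, B2–B3, B3–B4, B4–B5

Every bag has size at most 5, so the width is 5 − 1 = 4 and tw(G) ≤ 4. For the lower bound: the 5 vertex sets {2,4}, {0,7}, {1,8}, {5}, {6} are disjoint, each induces a connected subgraph, and every pair is joined by at least one edge of G. Contracting each set to a single vertex therefore yields K_{5} as a minor, and since treewidth is minor-monotone, tw(G) ≥ tw(K_{5}) = 4. Therefore the treewidth is 4.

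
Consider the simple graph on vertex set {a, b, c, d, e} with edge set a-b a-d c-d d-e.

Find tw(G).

1

A width-1 tree decomposition is:
Bags: B1 = {d, e}  B2 = {a, d}  B3 = {c, d}  B4 = {a, b}
Tree: B1–B2, B1–B3, B2–B4
Every bag has size at most 2, so the width is 2 − 1 = 1 and tw(G) ≤ 1. G has an edge, so its treewidth is at least 1. Combining the bounds, tw(G) = 1.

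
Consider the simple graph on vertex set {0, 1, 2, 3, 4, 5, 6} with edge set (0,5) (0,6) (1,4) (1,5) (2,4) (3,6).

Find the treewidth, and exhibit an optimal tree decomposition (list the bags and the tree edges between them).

Each bag holds 2 vertices, so the decomposition has width 1, which upper-bounds the treewidth. Any graph with an edge has treewidth ≥ 1, and G has the edge 2–4. Hence tw(G) = 1 exactly.

Treewidth 1.
One such decomposition:
Bags: B1 = {2, 4}  B2 = {1, 4}  B3 = {1, 5}  B4 = {0, 5}  B5 = {0, 6}  B6 = {3, 6}
Tree: B1–B2, B2–B3, B3–B4, B4–B5, B5–B6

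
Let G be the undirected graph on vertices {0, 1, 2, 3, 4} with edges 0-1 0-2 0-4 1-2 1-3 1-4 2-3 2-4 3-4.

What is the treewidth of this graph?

3

A width-3 tree decomposition is:
Bags: B1 = {0, 1, 2, 4}  B2 = {1, 2, 3, 4}
Tree: B1–B2
The largest bag has 4 vertices, giving width 3; this decomposition certifies tw(G) ≤ 3. On the other hand G contains the 4-clique {0, 1, 2, 4}. A clique must lie in a single bag of any decomposition, so no decomposition can have width below 3. The upper and lower bounds meet at 3, so that is the treewidth.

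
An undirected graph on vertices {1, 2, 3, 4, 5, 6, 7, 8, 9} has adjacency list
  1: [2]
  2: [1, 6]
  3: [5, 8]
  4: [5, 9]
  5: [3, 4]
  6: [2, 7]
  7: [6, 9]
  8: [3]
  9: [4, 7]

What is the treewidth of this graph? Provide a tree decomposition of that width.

Every bag has size at most 2, so the width is 2 − 1 = 1 and tw(G) ≤ 1. G has an edge, so its treewidth is at least 1. Hence tw(G) = 1 exactly.

Treewidth 1.
One optimal decomposition is:
Bags: B1 = {3, 8}  B2 = {3, 5}  B3 = {4, 5}  B4 = {4, 9}  B5 = {7, 9}  B6 = {6, 7}  B7 = {2, 6}  B8 = {1, 2}
Tree: B1–B2, B2–B3, B3–B4, B4–B5, B5–B6, B6–B7, B7–B8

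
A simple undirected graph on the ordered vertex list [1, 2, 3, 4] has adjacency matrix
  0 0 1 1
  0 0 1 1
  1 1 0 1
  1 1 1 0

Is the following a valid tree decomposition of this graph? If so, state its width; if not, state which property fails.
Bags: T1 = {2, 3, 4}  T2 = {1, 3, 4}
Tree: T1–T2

Yes; width 2.

Every vertex of G appears in some bag (union = {1, 2, 3, 4}); every edge is covered by a bag; and for each vertex v the set of bags containing v is connected in the bag tree. The decomposition is therefore valid. The largest bag has 3 vertices, so the width is 2.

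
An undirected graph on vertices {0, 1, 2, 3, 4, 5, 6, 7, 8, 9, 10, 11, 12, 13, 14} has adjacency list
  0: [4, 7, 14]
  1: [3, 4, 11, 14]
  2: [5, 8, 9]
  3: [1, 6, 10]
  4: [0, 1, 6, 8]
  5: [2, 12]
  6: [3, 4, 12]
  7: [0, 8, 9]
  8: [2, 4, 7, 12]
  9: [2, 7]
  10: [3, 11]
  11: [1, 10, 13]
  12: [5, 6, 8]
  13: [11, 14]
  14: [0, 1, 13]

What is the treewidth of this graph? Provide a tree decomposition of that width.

Each bag holds 4 vertices, so the decomposition has width 3, which upper-bounds the treewidth. For the lower bound: the 4 vertex sets {10,11,13}, {3}, {1}, {0,4,6,14} are disjoint, each induces a connected subgraph, and every pair is joined by at least one edge of G. Contracting each set to a single vertex therefore yields K_{4} as a minor, and since treewidth is minor-monotone, tw(G) ≥ tw(K_{4}) = 3. Therefore the treewidth is 3.

Treewidth 3.
One optimal decomposition is:
Bags: B1 = {3, 10, 11, 13}  B2 = {1, 3, 11, 13}  B3 = {1, 3, 13, 14}  B4 = {1, 3, 6, 14}  B5 = {1, 4, 6, 14}  B6 = {0, 4, 6, 14}  B7 = {0, 4, 6, 12}  B8 = {0, 4, 8, 12}  B9 = {0, 7, 8, 12}  B10 = {5, 7, 8, 12}  B11 = {2, 5, 7, 8}  B12 = {2, 5, 7, 9}
Tree: B1–B2, B2–B3, B3–B4, B4–B5, B5–B6, B6–B7, B7–B8, B8–B9, B9–B10, B10–B11, B11–B12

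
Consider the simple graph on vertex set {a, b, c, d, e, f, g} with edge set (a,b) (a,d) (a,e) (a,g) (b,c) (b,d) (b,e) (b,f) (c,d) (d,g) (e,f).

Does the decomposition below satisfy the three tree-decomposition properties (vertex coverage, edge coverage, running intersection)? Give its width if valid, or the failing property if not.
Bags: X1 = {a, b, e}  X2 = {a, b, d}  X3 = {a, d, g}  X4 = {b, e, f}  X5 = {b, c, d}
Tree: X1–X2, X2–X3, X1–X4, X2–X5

Yes; width 2.

Checking the three conditions: (i) the bags cover all of {a, b, c, d, e, f, g}; (ii) for each edge, some bag contains both endpoints; (iii) the bags containing any fixed vertex form a subtree. All hold, so the decomposition is valid with width 3 − 1 = 2.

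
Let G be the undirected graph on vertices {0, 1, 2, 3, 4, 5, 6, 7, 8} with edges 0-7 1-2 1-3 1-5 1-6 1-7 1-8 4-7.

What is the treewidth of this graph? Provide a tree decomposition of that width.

Treewidth 1.
Bags: B1 = {1, 7}  B2 = {1, 8}  B3 = {0, 7}  B4 = {1, 2}  B5 = {1, 3}  B6 = {1, 5}  B7 = {4, 7}  B8 = {1, 6}
Tree: B1–B2, B1–B3, B2–B4, B2–B5, B4–B6, B1–B7, B4–B8

Each bag holds 2 vertices, so the decomposition has width 1, which upper-bounds the treewidth. Since G has at least one edge (e.g. 7–1), it is not an edgeless graph, so tw(G) ≥ 1. Combining the bounds, tw(G) = 1.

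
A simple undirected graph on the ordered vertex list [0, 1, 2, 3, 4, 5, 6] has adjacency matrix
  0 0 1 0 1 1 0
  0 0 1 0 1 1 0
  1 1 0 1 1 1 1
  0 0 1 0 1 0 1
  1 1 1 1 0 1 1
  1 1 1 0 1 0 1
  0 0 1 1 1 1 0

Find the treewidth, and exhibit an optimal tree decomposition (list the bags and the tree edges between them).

Treewidth 3.
One such decomposition:
Bags: B1 = {1, 2, 4, 5}  B2 = {2, 4, 5, 6}  B3 = {2, 3, 4, 6}  B4 = {0, 2, 4, 5}
Tree: B1–B2, B2–B3, B2–B4

Every bag has size at most 4, so the width is 4 − 1 = 3 and tw(G) ≤ 3. On the other hand G contains the 4-clique {2, 3, 4, 6}. A clique must lie in a single bag of any decomposition, so no decomposition can have width below 3. Hence tw(G) = 3 exactly.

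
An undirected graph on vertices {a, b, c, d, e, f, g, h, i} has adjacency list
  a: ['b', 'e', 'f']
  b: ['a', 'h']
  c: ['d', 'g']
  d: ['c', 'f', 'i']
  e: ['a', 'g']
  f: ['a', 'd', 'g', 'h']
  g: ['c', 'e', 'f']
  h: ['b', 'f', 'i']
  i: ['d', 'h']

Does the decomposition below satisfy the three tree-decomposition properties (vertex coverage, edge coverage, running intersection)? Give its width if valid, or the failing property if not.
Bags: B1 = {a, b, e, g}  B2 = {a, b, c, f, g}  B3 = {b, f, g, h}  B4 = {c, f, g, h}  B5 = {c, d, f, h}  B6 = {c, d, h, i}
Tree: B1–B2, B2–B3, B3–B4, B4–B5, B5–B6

No — bags containing vertex c are not connected in the tree.

A tree decomposition must satisfy three properties: every vertex lies in some bag; for every edge, both endpoints lie together in some bag; and for every vertex, the bags containing it form a connected subtree. Here bags containing vertex c are not connected in the tree, so the decomposition is invalid.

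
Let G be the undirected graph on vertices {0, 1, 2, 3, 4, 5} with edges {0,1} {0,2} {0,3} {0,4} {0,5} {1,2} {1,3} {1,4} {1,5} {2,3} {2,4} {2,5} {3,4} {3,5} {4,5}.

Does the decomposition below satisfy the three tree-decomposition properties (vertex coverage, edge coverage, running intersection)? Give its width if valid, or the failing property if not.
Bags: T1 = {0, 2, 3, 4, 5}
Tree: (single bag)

No — vertex 1 appears in no bag.

A tree decomposition must satisfy three properties: every vertex lies in some bag; for every edge, both endpoints lie together in some bag; and for every vertex, the bags containing it form a connected subtree. Here vertex 1 appears in no bag, so the decomposition is invalid.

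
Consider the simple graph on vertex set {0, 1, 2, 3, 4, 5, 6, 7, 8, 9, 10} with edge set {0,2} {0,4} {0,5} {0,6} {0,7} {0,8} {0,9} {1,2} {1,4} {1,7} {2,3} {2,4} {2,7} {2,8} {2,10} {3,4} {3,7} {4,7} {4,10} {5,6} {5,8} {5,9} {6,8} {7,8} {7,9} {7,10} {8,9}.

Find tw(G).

3

A width-3 tree decomposition is:
Bags: B1 = {0, 2, 7, 8}  B2 = {0, 2, 4, 7}  B3 = {2, 4, 7, 10}  B4 = {0, 7, 8, 9}  B5 = {2, 3, 4, 7}  B6 = {0, 5, 8, 9}  B7 = {1, 2, 4, 7}  B8 = {0, 5, 6, 8}
Tree: B1–B2, B2–B3, B1–B4, B2–B5, B4–B6, B5–B7, B6–B8
Every bag has size at most 4, so the width is 4 − 1 = 3 and tw(G) ≤ 3. Conversely, {0, 5, 8, 9} is a clique of size 4, and the vertices of any clique must share a bag in every tree decomposition; so some bag has ≥ 4 vertices and tw(G) ≥ 3. Therefore the treewidth is 3.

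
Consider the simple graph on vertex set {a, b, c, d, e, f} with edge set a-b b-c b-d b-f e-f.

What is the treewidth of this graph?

A width-1 tree decomposition is:
Bags: B1 = {a, b}  B2 = {b, f}  B3 = {e, f}  B4 = {b, c}  B5 = {b, d}
Tree: B1–B2, B2–B3, B1–B4, B1–B5
Each bag holds 2 vertices, so the decomposition has width 1, which upper-bounds the treewidth. Any graph with an edge has treewidth ≥ 1, and G has the edge b–a. Combining the bounds, tw(G) = 1.

1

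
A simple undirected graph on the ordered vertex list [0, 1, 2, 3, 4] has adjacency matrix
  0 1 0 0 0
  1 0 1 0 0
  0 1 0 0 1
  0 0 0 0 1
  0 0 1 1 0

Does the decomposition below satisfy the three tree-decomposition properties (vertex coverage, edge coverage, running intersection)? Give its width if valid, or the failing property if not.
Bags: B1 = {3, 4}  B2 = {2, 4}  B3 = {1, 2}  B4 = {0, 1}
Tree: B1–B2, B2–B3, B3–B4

Yes; width 1.

Checking the three conditions: (i) the bags cover all of {0, 1, 2, 3, 4}; (ii) for each edge, some bag contains both endpoints; (iii) the bags containing any fixed vertex form a subtree. All hold, so the decomposition is valid with width 2 − 1 = 1.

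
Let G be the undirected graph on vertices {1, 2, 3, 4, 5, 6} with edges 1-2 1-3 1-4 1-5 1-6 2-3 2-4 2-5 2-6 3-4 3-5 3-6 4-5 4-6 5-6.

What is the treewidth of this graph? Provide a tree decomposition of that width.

Treewidth 5.
Bags: B1 = {1, 2, 3, 4, 5, 6}
Tree: (single bag)

A single bag containing all 6 vertices is trivially a valid decomposition of width 5. Conversely, {1, 2, 3, 4, 5, 6} is a clique of size 6, and the vertices of any clique must share a bag in every tree decomposition; so some bag has ≥ 6 vertices and tw(G) ≥ 5. Therefore the treewidth is 5.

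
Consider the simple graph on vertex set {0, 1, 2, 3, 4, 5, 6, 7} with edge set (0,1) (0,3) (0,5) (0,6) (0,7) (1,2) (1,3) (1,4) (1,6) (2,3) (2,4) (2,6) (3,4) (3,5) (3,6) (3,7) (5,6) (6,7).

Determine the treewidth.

A width-3 tree decomposition is:
Bags: B1 = {1, 2, 3, 6}  B2 = {0, 1, 3, 6}  B3 = {0, 3, 6, 7}  B4 = {0, 3, 5, 6}  B5 = {1, 2, 3, 4}
Tree: B1–B2, B2–B3, B3–B4, B1–B5
The largest bag has 4 vertices, giving width 3; this decomposition certifies tw(G) ≤ 3. For the lower bound, the 4 vertices {1, 2, 3, 4} are pairwise adjacent, and any tree decomposition puts a clique entirely inside one bag — forcing width ≥ 3. Therefore the treewidth is 3.

3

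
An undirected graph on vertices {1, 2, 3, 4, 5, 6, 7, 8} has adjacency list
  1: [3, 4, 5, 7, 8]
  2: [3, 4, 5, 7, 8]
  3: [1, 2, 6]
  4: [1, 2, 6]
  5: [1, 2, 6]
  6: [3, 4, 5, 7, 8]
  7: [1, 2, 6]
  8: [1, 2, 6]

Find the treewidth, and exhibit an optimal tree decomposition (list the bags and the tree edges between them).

Every bag has size at most 4, so the width is 4 − 1 = 3 and tw(G) ≤ 3. For the lower bound: the 4 vertex sets {2,7}, {1,8}, {6}, {5} are disjoint, each induces a connected subgraph, and every pair is joined by at least one edge of G. Contracting each set to a single vertex therefore yields K_{4} as a minor, and since treewidth is minor-monotone, tw(G) ≥ tw(K_{4}) = 3. The upper and lower bounds meet at 3, so that is the treewidth.

Treewidth 3.
One optimal decomposition is:
Bags: B1 = {1, 2, 6, 7}  B2 = {1, 2, 6, 8}  B3 = {1, 2, 5, 6}  B4 = {1, 2, 4, 6}  B5 = {1, 2, 3, 6}
Tree: B1–B2, B2–B3, B3–B4, B4–B5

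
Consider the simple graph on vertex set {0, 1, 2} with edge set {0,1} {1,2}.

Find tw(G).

1

A width-1 tree decomposition is:
Bags: B1 = {0, 1}  B2 = {1, 2}
Tree: B1–B2
The largest bag has 2 vertices, giving width 1; this decomposition certifies tw(G) ≤ 1. Any graph with an edge has treewidth ≥ 1, and G has the edge 1–0. Therefore the treewidth is 1.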